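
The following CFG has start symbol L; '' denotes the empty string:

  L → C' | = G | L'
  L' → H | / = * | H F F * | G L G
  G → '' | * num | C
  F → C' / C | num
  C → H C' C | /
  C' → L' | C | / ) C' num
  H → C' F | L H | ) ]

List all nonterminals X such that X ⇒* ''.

{ G }

Directly nullable (have an ''-production): G.
No other nonterminal has a production whose RHS symbols are all nullable.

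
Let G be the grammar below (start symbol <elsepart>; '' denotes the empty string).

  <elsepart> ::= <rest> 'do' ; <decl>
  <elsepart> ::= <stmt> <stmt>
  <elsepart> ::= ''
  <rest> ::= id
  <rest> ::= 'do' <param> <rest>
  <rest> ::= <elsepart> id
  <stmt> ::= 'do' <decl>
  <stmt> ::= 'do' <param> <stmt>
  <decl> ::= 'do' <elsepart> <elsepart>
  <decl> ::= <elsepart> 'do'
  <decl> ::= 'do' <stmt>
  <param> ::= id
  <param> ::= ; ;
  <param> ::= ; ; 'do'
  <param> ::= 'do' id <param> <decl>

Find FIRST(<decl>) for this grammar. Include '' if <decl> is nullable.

{ 'do', id }

<decl> ::= 'do' <elsepart> <elsepart> contributes {'do'}.
From <decl> ::= <elsepart> 'do': <elsepart> nullable, take FIRST(<elsepart>) ∪ {'do'} = { 'do', id }.
<decl> ::= 'do' <stmt> contributes {'do'}.
Union: FIRST(<decl>) = { 'do', id }.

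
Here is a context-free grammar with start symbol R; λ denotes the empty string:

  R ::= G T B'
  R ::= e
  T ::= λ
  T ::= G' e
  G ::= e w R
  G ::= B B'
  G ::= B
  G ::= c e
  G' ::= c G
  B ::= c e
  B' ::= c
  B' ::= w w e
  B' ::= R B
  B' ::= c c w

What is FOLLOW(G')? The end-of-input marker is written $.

In T ::= G' e: add FIRST(e) = { e }.
Union: FOLLOW(G') = { e }.

{ e }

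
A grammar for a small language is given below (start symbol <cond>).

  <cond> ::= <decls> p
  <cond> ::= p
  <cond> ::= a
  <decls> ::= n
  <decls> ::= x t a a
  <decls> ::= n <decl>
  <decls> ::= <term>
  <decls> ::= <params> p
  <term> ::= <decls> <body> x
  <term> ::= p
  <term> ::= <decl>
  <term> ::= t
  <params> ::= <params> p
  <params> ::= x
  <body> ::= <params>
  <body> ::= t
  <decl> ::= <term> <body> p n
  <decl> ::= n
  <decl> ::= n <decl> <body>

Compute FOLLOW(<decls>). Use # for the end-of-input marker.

{ p, t, x }

In <cond> ::= <decls> p: add FIRST(p) = { p }.
In <term> ::= <decls> <body> x: add FIRST(<body> x) = { t, x }.
Union: FOLLOW(<decls>) = { p, t, x }.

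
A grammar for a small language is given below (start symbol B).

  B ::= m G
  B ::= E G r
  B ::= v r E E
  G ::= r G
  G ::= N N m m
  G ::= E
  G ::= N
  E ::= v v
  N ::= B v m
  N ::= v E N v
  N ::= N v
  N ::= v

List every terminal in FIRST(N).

From N ::= B v m: add FIRST(B) = { m, v }.
N ::= v E N v contributes {v}.
From N ::= N v: add FIRST(N) = { m, v }.
N ::= v contributes {v}.
Union: FIRST(N) = { m, v }.

{ m, v }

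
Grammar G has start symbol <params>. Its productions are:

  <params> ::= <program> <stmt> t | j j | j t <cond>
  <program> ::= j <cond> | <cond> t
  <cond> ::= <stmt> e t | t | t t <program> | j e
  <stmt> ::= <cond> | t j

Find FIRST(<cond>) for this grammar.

{ j, t }

From <cond> ::= <stmt> e t: add FIRST(<stmt>) = { j, t }.
<cond> ::= t contributes {t}.
<cond> ::= t t <program> contributes {t}.
<cond> ::= j e contributes {j}.
Union: FIRST(<cond>) = { j, t }.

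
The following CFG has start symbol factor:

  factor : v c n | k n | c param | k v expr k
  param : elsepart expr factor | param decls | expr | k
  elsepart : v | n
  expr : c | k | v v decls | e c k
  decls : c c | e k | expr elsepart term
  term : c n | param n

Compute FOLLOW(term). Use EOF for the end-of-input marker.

{ EOF, c, e, k, n, v }

In decls : expr elsepart term: term is at the end, add FOLLOW(decls) = { EOF, c, e, k, n, v }.
Union: FOLLOW(term) = { EOF, c, e, k, n, v }.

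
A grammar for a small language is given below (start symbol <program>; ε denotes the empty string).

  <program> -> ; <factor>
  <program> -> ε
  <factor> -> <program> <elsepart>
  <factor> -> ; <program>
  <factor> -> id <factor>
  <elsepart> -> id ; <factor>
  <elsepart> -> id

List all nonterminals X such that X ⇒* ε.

{ <program> }

Directly nullable (have an ε-production): <program>.
No other nonterminal has a production whose RHS symbols are all nullable.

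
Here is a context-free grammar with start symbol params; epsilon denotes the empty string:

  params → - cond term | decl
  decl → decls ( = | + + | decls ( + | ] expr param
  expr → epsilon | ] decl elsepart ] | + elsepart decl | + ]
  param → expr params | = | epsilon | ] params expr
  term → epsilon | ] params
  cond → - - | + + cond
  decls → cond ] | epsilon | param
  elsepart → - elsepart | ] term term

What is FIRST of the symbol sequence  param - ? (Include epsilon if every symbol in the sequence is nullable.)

Add FIRST(param)\{epsilon} = { (, +, -, =, ] }; param is nullable, continue.
- is a terminal; add {-} and stop.

{ (, +, -, =, ] }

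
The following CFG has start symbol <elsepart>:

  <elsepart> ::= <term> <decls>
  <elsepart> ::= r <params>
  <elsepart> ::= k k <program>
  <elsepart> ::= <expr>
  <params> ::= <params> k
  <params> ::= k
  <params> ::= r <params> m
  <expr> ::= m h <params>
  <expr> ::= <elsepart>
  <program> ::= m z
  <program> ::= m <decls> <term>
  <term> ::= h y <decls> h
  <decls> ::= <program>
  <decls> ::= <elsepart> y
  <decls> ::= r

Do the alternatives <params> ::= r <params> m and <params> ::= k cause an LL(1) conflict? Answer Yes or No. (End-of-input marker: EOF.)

FIRST(r <params> m) = { r } and FIRST(k) = { k }.
The FIRST sets are disjoint and neither alternative is nullable — no conflict.

No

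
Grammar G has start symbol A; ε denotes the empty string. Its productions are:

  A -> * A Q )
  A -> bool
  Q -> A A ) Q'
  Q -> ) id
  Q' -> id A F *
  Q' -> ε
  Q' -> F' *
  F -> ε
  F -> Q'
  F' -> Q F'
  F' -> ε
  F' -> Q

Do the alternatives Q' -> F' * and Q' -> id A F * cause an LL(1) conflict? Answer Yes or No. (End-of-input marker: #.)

FIRST(F' *) = { ), *, bool } and FIRST(id A F *) = { id }.
The FIRST sets are disjoint and neither alternative is nullable — no conflict.

No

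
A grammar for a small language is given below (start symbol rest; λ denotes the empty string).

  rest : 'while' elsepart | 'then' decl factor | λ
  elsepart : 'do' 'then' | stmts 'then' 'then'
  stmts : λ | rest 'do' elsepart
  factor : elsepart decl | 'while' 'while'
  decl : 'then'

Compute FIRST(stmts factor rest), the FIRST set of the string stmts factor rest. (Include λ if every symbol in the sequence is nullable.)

{ 'do', 'then', 'while' }

Add FIRST(stmts)\{λ} = { 'do', 'then', 'while' }; stmts is nullable, continue.
Add FIRST(factor) = { 'do', 'then', 'while' }; factor is not nullable, stop.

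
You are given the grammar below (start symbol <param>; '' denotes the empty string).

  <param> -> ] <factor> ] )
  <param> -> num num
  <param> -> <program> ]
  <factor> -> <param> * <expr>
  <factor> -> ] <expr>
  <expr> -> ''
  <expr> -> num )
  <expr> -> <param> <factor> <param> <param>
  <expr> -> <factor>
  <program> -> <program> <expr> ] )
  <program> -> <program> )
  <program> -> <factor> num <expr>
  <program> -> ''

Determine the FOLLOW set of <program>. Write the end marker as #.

In <param> -> <program> ]: add FIRST(]) = { ] }.
In <program> -> <program> <expr> ] ): add FIRST(<expr> ] )) = { ), ], num }.
In <program> -> <program> ): add FIRST()) = { ) }.
Union: FOLLOW(<program>) = { ), ], num }.

{ ), ], num }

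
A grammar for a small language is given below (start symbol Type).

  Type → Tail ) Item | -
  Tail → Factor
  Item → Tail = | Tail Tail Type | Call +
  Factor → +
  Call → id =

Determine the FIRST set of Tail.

{ + }

From Tail → Factor: add FIRST(Factor) = { + }.
Union: FIRST(Tail) = { + }.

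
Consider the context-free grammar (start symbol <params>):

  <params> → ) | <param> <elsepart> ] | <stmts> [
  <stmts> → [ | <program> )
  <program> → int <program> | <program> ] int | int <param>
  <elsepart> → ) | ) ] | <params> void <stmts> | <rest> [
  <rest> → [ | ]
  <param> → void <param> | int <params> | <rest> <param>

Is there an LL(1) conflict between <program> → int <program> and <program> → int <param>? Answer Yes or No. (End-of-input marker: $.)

Yes

FIRST(int <program>) = { int } and FIRST(int <param>) = { int }.
Both contain int, so the two alternatives are not disjoint — LL(1) conflict.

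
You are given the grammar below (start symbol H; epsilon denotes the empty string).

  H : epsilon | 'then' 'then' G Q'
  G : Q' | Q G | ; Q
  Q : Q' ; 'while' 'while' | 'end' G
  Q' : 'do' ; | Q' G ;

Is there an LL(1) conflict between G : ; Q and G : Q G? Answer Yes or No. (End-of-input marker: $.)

FIRST(; Q) = { ; } and FIRST(Q G) = { 'do', 'end' }.
The FIRST sets are disjoint and neither alternative is nullable — no conflict.

No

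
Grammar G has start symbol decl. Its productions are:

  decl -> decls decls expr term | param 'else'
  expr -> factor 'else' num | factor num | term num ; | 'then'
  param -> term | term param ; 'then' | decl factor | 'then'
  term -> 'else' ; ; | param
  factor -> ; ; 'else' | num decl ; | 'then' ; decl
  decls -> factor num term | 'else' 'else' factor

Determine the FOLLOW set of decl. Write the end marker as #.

decl is the start symbol, so # ∈ FOLLOW(decl).
In param -> decl factor: add FIRST(factor) = { 'then', ;, num }.
In factor -> num decl ;: add FIRST(;) = { ; }.
In factor -> 'then' ; decl: decl is at the end, add FOLLOW(factor) = { #, 'else', 'then', ;, num }.
Union: FOLLOW(decl) = { #, 'else', 'then', ;, num }.

{ #, 'else', 'then', ;, num }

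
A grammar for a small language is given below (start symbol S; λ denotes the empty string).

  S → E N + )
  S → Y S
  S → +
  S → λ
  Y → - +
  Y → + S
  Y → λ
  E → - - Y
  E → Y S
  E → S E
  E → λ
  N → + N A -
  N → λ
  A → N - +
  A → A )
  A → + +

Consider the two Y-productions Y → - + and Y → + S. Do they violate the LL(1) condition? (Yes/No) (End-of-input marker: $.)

No

FIRST(- +) = { - } and FIRST(+ S) = { + }.
The FIRST sets are disjoint and neither alternative is nullable — no conflict.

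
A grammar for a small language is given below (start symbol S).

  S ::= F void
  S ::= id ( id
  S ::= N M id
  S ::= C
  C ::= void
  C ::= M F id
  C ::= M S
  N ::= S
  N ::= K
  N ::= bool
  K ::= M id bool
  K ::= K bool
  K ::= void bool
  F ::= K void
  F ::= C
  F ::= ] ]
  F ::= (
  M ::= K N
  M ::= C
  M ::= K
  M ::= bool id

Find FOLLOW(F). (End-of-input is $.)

In S ::= F void: add FIRST(void) = { void }.
In C ::= M F id: add FIRST(id) = { id }.
Union: FOLLOW(F) = { id, void }.

{ id, void }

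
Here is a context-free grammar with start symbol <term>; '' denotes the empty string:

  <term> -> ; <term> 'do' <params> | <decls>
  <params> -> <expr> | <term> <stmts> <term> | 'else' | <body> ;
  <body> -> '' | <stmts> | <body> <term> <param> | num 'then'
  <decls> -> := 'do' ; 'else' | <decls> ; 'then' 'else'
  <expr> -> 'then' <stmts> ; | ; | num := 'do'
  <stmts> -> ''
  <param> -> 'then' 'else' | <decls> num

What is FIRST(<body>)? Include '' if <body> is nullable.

{ :=, ;, num, '' }

<body> -> '' contributes ''.
From <body> -> <stmts>: add FIRST(<stmts>) = { '' } (including '' since <stmts> is nullable).
From <body> -> <body> <term> <param>: <body> nullable, take FIRST(<body>) ∪ FIRST(<term>) = { :=, ;, num }.
<body> -> num 'then' contributes {num}.
Union: FIRST(<body>) = { :=, ;, num, '' }.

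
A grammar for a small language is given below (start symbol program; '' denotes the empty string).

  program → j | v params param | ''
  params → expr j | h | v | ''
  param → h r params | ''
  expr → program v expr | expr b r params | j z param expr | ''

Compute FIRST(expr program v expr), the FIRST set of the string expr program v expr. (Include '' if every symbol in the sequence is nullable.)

Add FIRST(expr)\{''} = { b, j, v }; expr is nullable, continue.
Add FIRST(program)\{''} = { j, v }; program is nullable, continue.
v is a terminal; add {v} and stop.

{ b, j, v }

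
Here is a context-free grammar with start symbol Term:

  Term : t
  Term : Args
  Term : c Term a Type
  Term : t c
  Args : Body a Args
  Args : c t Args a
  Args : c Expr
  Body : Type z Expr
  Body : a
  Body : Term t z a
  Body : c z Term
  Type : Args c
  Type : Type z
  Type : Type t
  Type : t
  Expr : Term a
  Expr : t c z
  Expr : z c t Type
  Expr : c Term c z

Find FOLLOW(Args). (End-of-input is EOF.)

In Term : Args: Args is at the end, add FOLLOW(Term) = { EOF, a, c, t }.
In Args : Body a Args: Args is at the end, add FOLLOW(Args) = { EOF, a, c, t }.
In Args : c t Args a: add FIRST(a) = { a }.
In Type : Args c: add FIRST(c) = { c }.
Union: FOLLOW(Args) = { EOF, a, c, t }.

{ EOF, a, c, t }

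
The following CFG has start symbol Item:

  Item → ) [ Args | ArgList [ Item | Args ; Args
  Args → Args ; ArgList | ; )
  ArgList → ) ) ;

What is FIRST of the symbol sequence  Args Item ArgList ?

{ ; }

Add FIRST(Args) = { ; }; Args is not nullable, stop.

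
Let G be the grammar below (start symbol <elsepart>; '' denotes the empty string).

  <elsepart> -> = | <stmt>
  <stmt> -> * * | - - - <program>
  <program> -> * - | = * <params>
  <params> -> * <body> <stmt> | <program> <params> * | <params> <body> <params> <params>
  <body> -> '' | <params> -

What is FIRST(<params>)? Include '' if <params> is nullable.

<params> -> * <body> <stmt> contributes {*}.
From <params> -> <program> <params> *: add FIRST(<program>) = { *, = }.
From <params> -> <params> <body> <params> <params>: add FIRST(<params>) = { *, = }.
Union: FIRST(<params>) = { *, = }.

{ *, = }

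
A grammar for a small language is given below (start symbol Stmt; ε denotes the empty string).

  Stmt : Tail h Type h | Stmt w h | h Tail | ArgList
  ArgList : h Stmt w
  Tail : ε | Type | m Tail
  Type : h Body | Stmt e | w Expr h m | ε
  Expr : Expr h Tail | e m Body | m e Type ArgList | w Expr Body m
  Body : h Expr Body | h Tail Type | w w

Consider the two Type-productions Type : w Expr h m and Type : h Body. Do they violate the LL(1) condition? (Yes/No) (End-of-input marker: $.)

FIRST(w Expr h m) = { w } and FIRST(h Body) = { h }.
The FIRST sets are disjoint and neither alternative is nullable — no conflict.

No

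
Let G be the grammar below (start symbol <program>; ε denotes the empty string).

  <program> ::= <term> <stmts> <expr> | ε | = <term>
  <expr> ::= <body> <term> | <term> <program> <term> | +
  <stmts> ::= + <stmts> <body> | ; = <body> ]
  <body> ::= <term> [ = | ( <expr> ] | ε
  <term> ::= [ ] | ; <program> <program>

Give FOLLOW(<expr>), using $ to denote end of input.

{ $, +, ;, =, [, ] }

In <program> ::= <term> <stmts> <expr>: <expr> is at the end, add FOLLOW(<program>) = { $, +, ;, =, [, ] }.
In <body> ::= ( <expr> ]: add FIRST(]) = { ] }.
Union: FOLLOW(<expr>) = { $, +, ;, =, [, ] }.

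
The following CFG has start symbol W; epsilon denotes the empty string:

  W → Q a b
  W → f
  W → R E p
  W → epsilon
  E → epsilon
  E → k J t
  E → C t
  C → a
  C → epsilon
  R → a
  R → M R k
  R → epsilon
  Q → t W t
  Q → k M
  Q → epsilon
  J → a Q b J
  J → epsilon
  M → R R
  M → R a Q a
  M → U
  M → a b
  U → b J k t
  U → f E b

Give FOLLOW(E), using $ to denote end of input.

{ b, p }

In W → R E p: add FIRST(p) = { p }.
In U → f E b: add FIRST(b) = { b }.
Union: FOLLOW(E) = { b, p }.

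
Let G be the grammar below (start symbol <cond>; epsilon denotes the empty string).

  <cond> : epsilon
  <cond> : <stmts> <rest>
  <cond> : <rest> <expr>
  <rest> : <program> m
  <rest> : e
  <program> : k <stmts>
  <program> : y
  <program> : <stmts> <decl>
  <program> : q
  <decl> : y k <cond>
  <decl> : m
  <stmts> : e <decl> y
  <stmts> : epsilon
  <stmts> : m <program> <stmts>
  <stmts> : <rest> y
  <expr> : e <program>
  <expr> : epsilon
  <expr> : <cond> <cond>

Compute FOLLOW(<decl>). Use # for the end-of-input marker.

In <program> : <stmts> <decl>: <decl> is at the end, add FOLLOW(<program>) = { #, e, k, m, q, y }.
In <stmts> : e <decl> y: add FIRST(y) = { y }.
Union: FOLLOW(<decl>) = { #, e, k, m, q, y }.

{ #, e, k, m, q, y }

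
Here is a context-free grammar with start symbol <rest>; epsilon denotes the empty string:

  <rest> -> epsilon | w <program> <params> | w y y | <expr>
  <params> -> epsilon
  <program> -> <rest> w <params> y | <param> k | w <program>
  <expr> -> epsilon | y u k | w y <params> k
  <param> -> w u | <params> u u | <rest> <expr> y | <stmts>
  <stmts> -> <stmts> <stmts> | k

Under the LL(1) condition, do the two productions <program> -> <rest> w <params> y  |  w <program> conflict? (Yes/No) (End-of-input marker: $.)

FIRST(<rest> w <params> y) = { w, y } and FIRST(w <program>) = { w }.
Both contain w, so the two alternatives are not disjoint — LL(1) conflict.

Yes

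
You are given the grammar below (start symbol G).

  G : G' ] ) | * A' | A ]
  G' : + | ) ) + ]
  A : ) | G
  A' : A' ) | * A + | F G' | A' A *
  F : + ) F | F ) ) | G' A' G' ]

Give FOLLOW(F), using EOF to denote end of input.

In A' : F G': add FIRST(G') = { ), + }.
In F : + ) F: F is at the end, add FOLLOW(F) = { ), + }.
In F : F ) ): add FIRST() )) = { ) }.
Union: FOLLOW(F) = { ), + }.

{ ), + }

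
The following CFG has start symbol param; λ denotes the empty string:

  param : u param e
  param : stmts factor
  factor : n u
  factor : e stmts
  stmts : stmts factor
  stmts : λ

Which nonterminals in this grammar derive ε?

Directly nullable (have an λ-production): stmts.
No other nonterminal has a production whose RHS symbols are all nullable.

{ stmts }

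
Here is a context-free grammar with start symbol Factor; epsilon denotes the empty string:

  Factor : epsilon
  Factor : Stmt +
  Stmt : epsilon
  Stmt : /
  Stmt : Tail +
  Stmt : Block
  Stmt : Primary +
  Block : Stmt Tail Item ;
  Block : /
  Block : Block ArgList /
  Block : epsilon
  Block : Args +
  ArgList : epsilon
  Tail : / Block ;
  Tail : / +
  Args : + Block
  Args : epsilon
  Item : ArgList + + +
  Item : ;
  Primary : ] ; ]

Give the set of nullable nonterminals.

Directly nullable (have an epsilon-production): Factor, Stmt, Block, ArgList, Args.
No other nonterminal has a production whose RHS symbols are all nullable.

{ ArgList, Args, Block, Factor, Stmt }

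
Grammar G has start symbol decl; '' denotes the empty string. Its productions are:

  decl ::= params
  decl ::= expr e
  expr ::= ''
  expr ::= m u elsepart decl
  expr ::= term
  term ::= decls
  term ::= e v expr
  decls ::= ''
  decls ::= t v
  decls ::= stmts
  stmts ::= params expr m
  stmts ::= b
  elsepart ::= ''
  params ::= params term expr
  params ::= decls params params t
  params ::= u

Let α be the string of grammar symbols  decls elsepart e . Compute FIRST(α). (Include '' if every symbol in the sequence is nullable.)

Add FIRST(decls)\{''} = { b, t, u }; decls is nullable, continue.
Add FIRST(elsepart)\{''} = {  }; elsepart is nullable, continue.
e is a terminal; add {e} and stop.

{ b, e, t, u }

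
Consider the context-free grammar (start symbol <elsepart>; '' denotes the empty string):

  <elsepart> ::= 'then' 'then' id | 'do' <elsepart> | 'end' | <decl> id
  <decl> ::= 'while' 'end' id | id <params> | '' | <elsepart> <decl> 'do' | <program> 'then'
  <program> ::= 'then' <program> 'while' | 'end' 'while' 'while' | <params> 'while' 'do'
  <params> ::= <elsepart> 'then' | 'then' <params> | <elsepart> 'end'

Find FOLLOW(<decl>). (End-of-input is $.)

{ 'do', id }

In <elsepart> ::= <decl> id: add FIRST(id) = { id }.
In <decl> ::= <elsepart> <decl> 'do': add FIRST('do') = { 'do' }.
Union: FOLLOW(<decl>) = { 'do', id }.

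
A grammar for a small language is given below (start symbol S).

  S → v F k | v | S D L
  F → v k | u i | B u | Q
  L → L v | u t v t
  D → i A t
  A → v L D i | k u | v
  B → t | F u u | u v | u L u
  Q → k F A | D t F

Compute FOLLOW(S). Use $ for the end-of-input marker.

{ $, i }

S is the start symbol, so $ ∈ FOLLOW(S).
In S → S D L: add FIRST(D L) = { i }.
Union: FOLLOW(S) = { $, i }.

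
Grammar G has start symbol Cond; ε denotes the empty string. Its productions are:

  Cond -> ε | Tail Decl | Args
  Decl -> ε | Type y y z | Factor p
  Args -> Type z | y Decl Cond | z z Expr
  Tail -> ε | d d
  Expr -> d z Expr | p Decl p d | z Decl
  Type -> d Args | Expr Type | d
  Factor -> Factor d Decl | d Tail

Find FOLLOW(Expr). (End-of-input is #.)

{ #, d, p, y, z }

In Args -> z z Expr: Expr is at the end, add FOLLOW(Args) = { #, y, z }.
In Expr -> d z Expr: Expr is at the end, add FOLLOW(Expr) = { #, d, p, y, z }.
In Type -> Expr Type: add FIRST(Type) = { d, p, z }.
Union: FOLLOW(Expr) = { #, d, p, y, z }.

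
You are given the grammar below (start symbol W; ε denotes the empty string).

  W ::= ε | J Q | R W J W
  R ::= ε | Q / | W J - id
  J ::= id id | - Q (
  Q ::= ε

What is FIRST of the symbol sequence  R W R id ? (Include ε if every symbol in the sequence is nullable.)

{ -, /, id }

Add FIRST(R)\{ε} = { -, /, id }; R is nullable, continue.
Add FIRST(W)\{ε} = { -, /, id }; W is nullable, continue.
Add FIRST(R)\{ε} = { -, /, id }; R is nullable, continue.
id is a terminal; add {id} and stop.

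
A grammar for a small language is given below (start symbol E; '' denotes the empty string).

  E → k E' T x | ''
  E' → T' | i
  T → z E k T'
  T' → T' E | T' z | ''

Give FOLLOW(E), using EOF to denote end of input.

{ EOF, k, x, z }

E is the start symbol, so EOF ∈ FOLLOW(E).
In T → z E k T': add FIRST(k T') = { k }.
In T' → T' E: E is at the end, add FOLLOW(T') = { k, x, z }.
Union: FOLLOW(E) = { EOF, k, x, z }.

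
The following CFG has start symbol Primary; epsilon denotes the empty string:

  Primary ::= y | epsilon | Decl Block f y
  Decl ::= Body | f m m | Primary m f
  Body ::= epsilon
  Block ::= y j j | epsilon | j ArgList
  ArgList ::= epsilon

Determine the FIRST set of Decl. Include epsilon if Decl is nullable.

{ f, j, m, y, epsilon }

From Decl ::= Body: add FIRST(Body) = { epsilon } (including epsilon since Body is nullable).
Decl ::= f m m contributes {f}.
From Decl ::= Primary m f: Primary nullable, take FIRST(Primary) ∪ {m} = { f, j, m, y }.
Union: FIRST(Decl) = { f, j, m, y, epsilon }.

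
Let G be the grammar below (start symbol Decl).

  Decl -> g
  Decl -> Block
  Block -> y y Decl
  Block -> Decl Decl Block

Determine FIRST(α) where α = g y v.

g is a terminal; add {g} and stop.

{ g }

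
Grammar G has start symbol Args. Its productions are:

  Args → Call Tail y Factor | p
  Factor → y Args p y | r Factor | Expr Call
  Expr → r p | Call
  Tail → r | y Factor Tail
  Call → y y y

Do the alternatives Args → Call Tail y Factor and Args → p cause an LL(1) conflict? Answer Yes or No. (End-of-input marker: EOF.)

No

FIRST(Call Tail y Factor) = { y } and FIRST(p) = { p }.
The FIRST sets are disjoint and neither alternative is nullable — no conflict.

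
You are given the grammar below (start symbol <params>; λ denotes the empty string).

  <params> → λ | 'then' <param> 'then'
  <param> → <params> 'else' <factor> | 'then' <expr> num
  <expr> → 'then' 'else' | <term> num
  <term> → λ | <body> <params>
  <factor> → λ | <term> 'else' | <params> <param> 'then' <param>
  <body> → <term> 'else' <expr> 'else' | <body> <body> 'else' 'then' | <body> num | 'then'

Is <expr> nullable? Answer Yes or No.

Nullable nonterminals: <factor>, <params>, <term>.
No production of <expr> has an RHS whose symbols are all nullable, so <expr> is not nullable.

No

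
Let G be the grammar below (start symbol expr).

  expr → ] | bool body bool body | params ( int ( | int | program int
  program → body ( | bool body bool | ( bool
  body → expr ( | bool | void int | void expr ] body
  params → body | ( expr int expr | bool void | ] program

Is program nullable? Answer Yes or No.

No

No nonterminal in this grammar is nullable.
No production of program has an RHS whose symbols are all nullable, so program is not nullable.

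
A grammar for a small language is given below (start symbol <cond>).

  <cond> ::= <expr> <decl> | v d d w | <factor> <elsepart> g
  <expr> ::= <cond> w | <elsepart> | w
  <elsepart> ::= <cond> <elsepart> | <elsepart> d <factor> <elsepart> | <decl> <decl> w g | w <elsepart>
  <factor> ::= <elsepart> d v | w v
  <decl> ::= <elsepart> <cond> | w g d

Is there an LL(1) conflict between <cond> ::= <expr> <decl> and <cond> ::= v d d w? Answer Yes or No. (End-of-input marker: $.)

Yes

FIRST(<expr> <decl>) = { v, w } and FIRST(v d d w) = { v }.
Both contain v, so the two alternatives are not disjoint — LL(1) conflict.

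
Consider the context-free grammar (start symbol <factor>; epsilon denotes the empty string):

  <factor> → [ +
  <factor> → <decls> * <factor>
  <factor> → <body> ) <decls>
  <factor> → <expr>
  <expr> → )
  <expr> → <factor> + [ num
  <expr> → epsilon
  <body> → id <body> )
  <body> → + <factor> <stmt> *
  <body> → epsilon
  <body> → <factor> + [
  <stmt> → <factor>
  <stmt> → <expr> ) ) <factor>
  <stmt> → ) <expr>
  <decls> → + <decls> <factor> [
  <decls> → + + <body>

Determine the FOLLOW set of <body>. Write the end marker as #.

In <factor> → <body> ) <decls>: add FIRST() <decls>) = { ) }.
In <body> → id <body> ): add FIRST()) = { ) }.
In <decls> → + + <body>: <body> is at the end, add FOLLOW(<decls>) = { #, ), *, +, [, id }.
Union: FOLLOW(<body>) = { #, ), *, +, [, id }.

{ #, ), *, +, [, id }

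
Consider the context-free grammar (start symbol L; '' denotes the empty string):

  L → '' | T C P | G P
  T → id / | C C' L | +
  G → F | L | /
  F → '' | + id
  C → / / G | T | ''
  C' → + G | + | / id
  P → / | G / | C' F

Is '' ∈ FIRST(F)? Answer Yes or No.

Yes

F has an ''-production, so F ⇒ ''.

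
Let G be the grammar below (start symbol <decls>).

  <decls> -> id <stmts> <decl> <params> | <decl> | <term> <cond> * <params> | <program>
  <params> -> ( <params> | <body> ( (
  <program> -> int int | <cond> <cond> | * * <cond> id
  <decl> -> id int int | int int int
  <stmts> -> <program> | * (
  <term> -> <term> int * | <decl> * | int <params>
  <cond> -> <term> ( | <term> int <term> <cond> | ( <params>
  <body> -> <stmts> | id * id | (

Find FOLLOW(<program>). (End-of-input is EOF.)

{ EOF, (, id, int }

In <decls> -> <program>: <program> is at the end, add FOLLOW(<decls>) = { EOF }.
In <stmts> -> <program>: <program> is at the end, add FOLLOW(<stmts>) = { (, id, int }.
Union: FOLLOW(<program>) = { EOF, (, id, int }.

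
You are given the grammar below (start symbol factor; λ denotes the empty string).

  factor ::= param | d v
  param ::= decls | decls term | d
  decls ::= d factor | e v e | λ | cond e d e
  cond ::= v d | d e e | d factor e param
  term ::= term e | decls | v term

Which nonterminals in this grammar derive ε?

{ decls, factor, param, term }

Directly nullable (have an λ-production): decls.
factor ::= param with every symbol nullable, so factor is nullable.
term ::= decls with every symbol nullable, so term is nullable.
param ::= decls with every symbol nullable, so param is nullable.
No other nonterminal has a production whose RHS symbols are all nullable.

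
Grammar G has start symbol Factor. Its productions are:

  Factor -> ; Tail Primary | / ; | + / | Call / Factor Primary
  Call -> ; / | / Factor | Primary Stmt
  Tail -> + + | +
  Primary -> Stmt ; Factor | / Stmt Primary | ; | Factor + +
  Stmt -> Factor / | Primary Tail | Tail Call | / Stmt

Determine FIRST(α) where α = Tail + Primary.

Add FIRST(Tail) = { + }; Tail is not nullable, stop.

{ + }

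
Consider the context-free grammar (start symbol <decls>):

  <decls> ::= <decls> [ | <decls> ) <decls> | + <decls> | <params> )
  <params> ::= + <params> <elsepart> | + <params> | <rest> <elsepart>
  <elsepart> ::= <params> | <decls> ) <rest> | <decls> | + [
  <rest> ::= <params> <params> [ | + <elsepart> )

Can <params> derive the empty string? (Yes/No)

No nonterminal in this grammar is nullable.
No production of <params> has an RHS whose symbols are all nullable, so <params> is not nullable.

No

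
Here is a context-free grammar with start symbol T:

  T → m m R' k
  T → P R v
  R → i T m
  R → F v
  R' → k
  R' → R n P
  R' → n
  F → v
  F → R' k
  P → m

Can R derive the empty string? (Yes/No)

No

No nonterminal in this grammar is nullable.
No production of R has an RHS whose symbols are all nullable, so R is not nullable.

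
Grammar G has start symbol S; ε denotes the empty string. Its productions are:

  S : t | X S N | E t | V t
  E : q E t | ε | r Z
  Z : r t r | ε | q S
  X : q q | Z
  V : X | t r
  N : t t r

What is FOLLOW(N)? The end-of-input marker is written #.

In S : X S N: N is at the end, add FOLLOW(S) = { #, q, r, t }.
Union: FOLLOW(N) = { #, q, r, t }.

{ #, q, r, t }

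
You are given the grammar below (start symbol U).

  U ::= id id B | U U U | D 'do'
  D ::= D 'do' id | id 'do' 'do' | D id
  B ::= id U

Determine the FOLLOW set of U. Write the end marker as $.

{ $, id }

U is the start symbol, so $ ∈ FOLLOW(U).
In U ::= U U U: add FIRST(U U) = { id }.
In U ::= U U U: add FIRST(U) = { id }.
In U ::= U U U: U is at the end, add FOLLOW(U) = { $, id }.
In B ::= id U: U is at the end, add FOLLOW(B) = { $, id }.
Union: FOLLOW(U) = { $, id }.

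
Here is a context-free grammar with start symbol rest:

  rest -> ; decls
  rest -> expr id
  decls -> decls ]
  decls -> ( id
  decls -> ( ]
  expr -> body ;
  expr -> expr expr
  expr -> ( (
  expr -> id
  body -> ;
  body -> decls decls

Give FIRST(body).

{ (, ; }

body -> ; contributes {;}.
From body -> decls decls: add FIRST(decls) = { ( }.
Union: FIRST(body) = { (, ; }.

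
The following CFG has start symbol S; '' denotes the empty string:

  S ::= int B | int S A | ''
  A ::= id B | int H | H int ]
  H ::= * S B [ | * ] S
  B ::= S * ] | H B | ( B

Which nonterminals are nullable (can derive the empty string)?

{ S }

Directly nullable (have an ''-production): S.
No other nonterminal has a production whose RHS symbols are all nullable.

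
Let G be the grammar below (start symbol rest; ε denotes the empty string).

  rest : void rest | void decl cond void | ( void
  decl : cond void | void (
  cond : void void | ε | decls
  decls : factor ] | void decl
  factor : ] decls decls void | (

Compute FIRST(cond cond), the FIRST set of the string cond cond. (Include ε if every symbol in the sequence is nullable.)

{ (, ], void, ε }

Add FIRST(cond)\{ε} = { (, ], void }; cond is nullable, continue.
Add FIRST(cond)\{ε} = { (, ], void }; cond is nullable, continue.
Every symbol is nullable, so include ε.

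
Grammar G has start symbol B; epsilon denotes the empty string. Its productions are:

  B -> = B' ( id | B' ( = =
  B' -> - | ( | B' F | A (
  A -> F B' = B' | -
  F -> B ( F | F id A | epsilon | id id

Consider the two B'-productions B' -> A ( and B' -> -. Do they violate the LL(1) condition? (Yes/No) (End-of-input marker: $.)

FIRST(A () = { (, -, =, id } and FIRST(-) = { - }.
Both contain -, so the two alternatives are not disjoint — LL(1) conflict.

Yes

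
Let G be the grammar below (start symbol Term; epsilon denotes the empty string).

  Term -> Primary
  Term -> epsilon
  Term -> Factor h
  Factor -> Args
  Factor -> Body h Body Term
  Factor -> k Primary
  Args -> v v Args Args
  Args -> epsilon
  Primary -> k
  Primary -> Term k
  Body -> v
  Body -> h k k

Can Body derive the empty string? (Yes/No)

Nullable nonterminals: Args, Factor, Term.
No production of Body has an RHS whose symbols are all nullable, so Body is not nullable.

No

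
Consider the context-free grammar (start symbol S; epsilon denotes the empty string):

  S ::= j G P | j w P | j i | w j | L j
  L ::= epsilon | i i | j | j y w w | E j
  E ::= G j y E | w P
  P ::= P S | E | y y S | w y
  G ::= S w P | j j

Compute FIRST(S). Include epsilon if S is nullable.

S ::= j G P contributes {j}.
S ::= j w P contributes {j}.
S ::= j i contributes {j}.
S ::= w j contributes {w}.
From S ::= L j: L nullable, take FIRST(L) ∪ {j} = { i, j, w }.
Union: FIRST(S) = { i, j, w }.

{ i, j, w }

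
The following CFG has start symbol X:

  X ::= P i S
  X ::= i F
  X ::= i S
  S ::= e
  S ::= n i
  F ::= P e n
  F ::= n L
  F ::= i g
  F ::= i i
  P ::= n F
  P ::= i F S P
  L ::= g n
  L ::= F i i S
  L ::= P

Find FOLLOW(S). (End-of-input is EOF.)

{ EOF, e, i, n }

In X ::= P i S: S is at the end, add FOLLOW(X) = { EOF }.
In X ::= i S: S is at the end, add FOLLOW(X) = { EOF }.
In P ::= i F S P: add FIRST(P) = { i, n }.
In L ::= F i i S: S is at the end, add FOLLOW(L) = { EOF, e, i, n }.
Union: FOLLOW(S) = { EOF, e, i, n }.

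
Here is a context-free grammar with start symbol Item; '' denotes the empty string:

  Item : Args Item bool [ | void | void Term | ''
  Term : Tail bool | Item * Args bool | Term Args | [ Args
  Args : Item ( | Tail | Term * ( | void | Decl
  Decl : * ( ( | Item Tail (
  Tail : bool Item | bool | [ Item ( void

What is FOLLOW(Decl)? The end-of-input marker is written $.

In Args : Decl: Decl is at the end, add FOLLOW(Args) = { $, (, *, [, bool, void }.
Union: FOLLOW(Decl) = { $, (, *, [, bool, void }.

{ $, (, *, [, bool, void }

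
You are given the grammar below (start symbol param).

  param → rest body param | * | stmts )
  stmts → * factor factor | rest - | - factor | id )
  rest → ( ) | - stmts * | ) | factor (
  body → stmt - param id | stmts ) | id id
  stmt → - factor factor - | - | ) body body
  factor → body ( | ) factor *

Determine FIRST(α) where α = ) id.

{ ) }

) is a terminal; add {)} and stop.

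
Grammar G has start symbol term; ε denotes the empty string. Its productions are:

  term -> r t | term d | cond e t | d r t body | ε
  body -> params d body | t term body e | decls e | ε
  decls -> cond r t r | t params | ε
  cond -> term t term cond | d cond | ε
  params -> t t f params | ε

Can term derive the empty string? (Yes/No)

Yes

term has an ε-production, so term ⇒ ε.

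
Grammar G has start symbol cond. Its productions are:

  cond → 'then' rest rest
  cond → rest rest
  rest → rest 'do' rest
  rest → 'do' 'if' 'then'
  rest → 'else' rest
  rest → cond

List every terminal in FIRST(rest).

From rest → rest 'do' rest: add FIRST(rest) = { 'do', 'else', 'then' }.
rest → 'do' 'if' 'then' contributes {'do'}.
rest → 'else' rest contributes {'else'}.
From rest → cond: add FIRST(cond) = { 'do', 'else', 'then' }.
Union: FIRST(rest) = { 'do', 'else', 'then' }.

{ 'do', 'else', 'then' }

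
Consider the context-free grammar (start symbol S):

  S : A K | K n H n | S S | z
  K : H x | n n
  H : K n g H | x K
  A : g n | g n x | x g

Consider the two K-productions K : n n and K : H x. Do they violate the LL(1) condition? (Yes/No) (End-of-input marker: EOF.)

Yes

FIRST(n n) = { n } and FIRST(H x) = { n, x }.
Both contain n, so the two alternatives are not disjoint — LL(1) conflict.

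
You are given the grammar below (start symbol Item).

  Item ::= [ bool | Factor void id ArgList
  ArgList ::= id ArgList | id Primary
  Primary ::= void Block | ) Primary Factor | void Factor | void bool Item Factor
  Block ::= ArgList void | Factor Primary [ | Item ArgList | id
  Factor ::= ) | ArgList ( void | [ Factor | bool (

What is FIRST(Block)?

From Block ::= ArgList void: add FIRST(ArgList) = { id }.
From Block ::= Factor Primary [: add FIRST(Factor) = { ), [, bool, id }.
From Block ::= Item ArgList: add FIRST(Item) = { ), [, bool, id }.
Block ::= id contributes {id}.
Union: FIRST(Block) = { ), [, bool, id }.

{ ), [, bool, id }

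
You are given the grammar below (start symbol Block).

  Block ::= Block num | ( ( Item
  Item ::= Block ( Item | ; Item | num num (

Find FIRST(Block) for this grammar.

{ ( }

From Block ::= Block num: add FIRST(Block) = { ( }.
Block ::= ( ( Item contributes {(}.
Union: FIRST(Block) = { ( }.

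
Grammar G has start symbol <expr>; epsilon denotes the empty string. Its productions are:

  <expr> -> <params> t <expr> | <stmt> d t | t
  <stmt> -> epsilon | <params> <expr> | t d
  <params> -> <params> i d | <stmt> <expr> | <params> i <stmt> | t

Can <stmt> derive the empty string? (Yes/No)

<stmt> has an epsilon-production, so <stmt> ⇒ epsilon.

Yes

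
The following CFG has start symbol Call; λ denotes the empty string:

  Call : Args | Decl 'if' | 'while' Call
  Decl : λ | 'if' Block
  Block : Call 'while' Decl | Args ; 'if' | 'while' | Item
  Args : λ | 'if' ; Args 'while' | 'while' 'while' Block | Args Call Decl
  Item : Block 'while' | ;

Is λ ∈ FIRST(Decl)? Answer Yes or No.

Yes

Decl has an λ-production, so Decl ⇒ λ.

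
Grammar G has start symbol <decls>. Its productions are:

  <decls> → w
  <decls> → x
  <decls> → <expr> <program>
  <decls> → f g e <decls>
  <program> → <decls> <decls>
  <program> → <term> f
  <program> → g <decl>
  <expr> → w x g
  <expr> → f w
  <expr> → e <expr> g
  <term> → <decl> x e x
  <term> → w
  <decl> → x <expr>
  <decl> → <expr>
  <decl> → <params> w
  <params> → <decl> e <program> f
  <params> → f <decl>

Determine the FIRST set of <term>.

From <term> → <decl> x e x: add FIRST(<decl>) = { e, f, w, x }.
<term> → w contributes {w}.
Union: FIRST(<term>) = { e, f, w, x }.

{ e, f, w, x }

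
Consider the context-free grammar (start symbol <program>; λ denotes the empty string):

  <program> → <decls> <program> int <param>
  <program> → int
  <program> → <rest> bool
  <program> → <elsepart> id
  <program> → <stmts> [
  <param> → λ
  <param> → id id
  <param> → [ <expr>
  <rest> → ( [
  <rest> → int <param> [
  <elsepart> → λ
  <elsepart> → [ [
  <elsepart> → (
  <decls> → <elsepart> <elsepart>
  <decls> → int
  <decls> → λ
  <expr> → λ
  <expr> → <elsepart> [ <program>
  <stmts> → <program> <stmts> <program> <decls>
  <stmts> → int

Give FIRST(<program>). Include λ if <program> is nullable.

{ (, [, id, int }

From <program> → <decls> <program> int <param>: <decls> nullable, take FIRST(<decls>) ∪ FIRST(<program>) = { (, [, id, int }.
<program> → int contributes {int}.
From <program> → <rest> bool: add FIRST(<rest>) = { (, int }.
From <program> → <elsepart> id: <elsepart> nullable, take FIRST(<elsepart>) ∪ {id} = { (, [, id }.
From <program> → <stmts> [: add FIRST(<stmts>) = { (, [, id, int }.
Union: FIRST(<program>) = { (, [, id, int }.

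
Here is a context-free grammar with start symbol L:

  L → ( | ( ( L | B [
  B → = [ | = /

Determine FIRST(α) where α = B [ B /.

{ = }

Add FIRST(B) = { = }; B is not nullable, stop.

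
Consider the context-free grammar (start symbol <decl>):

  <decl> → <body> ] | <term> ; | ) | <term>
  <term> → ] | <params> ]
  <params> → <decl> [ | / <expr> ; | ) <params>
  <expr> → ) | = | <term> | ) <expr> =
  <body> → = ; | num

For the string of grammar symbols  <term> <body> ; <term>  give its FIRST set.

{ ), /, =, ], num }

Add FIRST(<term>) = { ), /, =, ], num }; <term> is not nullable, stop.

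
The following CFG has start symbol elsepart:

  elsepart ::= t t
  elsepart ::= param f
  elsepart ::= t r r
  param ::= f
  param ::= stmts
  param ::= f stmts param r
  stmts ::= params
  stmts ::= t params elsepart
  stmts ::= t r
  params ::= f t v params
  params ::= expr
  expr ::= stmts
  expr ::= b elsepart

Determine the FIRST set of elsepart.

{ b, f, t }

elsepart ::= t t contributes {t}.
From elsepart ::= param f: add FIRST(param) = { b, f, t }.
elsepart ::= t r r contributes {t}.
Union: FIRST(elsepart) = { b, f, t }.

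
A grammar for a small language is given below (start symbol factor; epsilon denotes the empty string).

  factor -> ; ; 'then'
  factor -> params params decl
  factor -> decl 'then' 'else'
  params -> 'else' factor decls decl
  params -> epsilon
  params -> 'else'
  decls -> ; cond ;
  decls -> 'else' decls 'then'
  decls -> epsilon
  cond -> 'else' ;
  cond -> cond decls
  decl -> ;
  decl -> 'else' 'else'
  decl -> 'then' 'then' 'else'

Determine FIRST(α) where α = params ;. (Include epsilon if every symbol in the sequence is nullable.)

{ 'else', ; }

Add FIRST(params)\{epsilon} = { 'else' }; params is nullable, continue.
; is a terminal; add {;} and stop.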